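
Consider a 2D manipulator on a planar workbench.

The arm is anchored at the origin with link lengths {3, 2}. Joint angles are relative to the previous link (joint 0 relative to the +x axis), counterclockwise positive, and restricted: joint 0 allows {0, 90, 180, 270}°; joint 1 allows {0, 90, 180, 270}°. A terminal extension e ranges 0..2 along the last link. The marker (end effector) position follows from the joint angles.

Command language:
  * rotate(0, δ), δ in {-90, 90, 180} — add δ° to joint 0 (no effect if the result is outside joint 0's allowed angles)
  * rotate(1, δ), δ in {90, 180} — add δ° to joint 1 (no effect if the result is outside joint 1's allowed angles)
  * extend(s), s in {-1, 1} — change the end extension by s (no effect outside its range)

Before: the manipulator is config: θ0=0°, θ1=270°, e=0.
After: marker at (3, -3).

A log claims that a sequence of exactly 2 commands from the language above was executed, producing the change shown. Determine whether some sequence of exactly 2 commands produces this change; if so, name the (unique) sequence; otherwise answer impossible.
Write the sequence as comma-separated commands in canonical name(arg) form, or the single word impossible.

extend(-1), extend(1)

key: running extend(1) before extend(-1) would end elsewhere — order is forced
initial: config: θ0=0°, θ1=270°, e=0
[1] after extend(-1): config: θ0=0°, θ1=270°, e=0
[2] after extend(1): config: θ0=0°, θ1=270°, e=1
no other 2-command option fits: unique.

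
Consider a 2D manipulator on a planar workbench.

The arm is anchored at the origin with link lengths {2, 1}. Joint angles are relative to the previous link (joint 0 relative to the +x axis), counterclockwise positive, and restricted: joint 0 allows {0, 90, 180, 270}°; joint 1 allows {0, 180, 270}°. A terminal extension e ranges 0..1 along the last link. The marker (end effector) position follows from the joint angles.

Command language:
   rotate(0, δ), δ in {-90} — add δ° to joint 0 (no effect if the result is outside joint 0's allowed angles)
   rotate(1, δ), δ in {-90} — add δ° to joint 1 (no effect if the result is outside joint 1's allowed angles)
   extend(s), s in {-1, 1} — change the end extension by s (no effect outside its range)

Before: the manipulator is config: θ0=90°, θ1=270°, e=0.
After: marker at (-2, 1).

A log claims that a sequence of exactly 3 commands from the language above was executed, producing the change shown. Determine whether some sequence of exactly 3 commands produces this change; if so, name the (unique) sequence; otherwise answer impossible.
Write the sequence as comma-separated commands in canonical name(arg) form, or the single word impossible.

initial: config: θ0=90°, θ1=270°, e=0
step 1 (rotate(0, -90)): config: θ0=0°, θ1=270°, e=0
step 2 (rotate(0, -90)): config: θ0=270°, θ1=270°, e=0
step 3 (rotate(0, -90)): config: θ0=180°, θ1=270°, e=0
no rival 3-sequence matches.

rotate(0, -90), rotate(0, -90), rotate(0, -90)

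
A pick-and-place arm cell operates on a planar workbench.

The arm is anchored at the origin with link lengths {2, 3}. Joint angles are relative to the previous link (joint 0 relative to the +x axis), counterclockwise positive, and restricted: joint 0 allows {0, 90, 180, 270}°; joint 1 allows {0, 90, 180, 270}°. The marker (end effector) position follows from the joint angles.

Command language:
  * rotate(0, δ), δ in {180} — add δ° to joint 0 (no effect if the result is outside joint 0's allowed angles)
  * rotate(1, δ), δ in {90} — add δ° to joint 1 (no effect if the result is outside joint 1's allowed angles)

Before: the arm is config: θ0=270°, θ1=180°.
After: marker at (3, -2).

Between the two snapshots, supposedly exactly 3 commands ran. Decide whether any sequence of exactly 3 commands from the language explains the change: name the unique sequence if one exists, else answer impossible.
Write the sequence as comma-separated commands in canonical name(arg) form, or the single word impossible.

start: config: θ0=270°, θ1=180°
t=1 rotate(1, 90) ⇒ config: θ0=270°, θ1=270°
t=2 rotate(1, 90) ⇒ config: θ0=270°, θ1=0°
t=3 rotate(1, 90) ⇒ config: θ0=270°, θ1=90°
all 8 alternatives checked — unique.

rotate(1, 90), rotate(1, 90), rotate(1, 90)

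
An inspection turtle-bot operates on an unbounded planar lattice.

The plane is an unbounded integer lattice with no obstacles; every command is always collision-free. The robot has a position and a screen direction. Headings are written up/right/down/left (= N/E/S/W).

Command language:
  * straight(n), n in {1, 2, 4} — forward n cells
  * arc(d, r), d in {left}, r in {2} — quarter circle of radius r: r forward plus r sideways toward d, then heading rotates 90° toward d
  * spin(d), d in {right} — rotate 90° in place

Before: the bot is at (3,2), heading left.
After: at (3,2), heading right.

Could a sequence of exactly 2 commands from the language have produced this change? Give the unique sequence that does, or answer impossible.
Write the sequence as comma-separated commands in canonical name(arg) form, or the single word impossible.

key: parked at (3,2) the whole time — nothing moves the robot
begin: at (3,2), heading left
t=1 spin(right) ⇒ at (3,2), heading up
t=2 spin(right) ⇒ at (3,2), heading right
uniquely the one of 25 2-step routes that fits.

spin(right), spin(right)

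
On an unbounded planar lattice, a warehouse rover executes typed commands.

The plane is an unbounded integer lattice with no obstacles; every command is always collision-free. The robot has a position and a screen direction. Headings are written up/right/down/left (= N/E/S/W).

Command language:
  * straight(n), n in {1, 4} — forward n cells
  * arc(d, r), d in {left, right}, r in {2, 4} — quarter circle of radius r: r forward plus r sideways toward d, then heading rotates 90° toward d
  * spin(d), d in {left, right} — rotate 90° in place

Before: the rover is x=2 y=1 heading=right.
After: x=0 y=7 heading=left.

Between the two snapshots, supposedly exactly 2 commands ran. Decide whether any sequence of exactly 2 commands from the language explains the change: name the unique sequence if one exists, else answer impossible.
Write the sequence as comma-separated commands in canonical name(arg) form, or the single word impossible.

key: cell and facing (now W) both changed — the 2 commands mix motion and turning
t0: x=2 y=1 heading=right
[1] after arc(left, 2): x=4 y=3 heading=up
[2] after arc(left, 4): x=0 y=7 heading=left
uniquely the one of 64 2-step routes that fits.

arc(left, 2), arc(left, 4)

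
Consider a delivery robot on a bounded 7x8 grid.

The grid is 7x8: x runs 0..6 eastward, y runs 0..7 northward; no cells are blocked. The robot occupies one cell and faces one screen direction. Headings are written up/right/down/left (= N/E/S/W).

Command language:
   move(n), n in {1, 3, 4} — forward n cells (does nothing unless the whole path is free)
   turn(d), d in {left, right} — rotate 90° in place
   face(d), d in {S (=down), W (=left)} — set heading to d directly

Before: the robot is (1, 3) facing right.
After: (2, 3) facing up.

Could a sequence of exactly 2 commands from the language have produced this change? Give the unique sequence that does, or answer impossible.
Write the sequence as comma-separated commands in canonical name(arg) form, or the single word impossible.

key: order matters: swapping move(1) and turn(left) lands elsewhere
begin: (1, 3) facing right
[1] after move(1): (2, 3) facing right
[2] after turn(left): (2, 3) facing up
uniquely the one of 49 2-step routes that fits.

move(1), turn(left)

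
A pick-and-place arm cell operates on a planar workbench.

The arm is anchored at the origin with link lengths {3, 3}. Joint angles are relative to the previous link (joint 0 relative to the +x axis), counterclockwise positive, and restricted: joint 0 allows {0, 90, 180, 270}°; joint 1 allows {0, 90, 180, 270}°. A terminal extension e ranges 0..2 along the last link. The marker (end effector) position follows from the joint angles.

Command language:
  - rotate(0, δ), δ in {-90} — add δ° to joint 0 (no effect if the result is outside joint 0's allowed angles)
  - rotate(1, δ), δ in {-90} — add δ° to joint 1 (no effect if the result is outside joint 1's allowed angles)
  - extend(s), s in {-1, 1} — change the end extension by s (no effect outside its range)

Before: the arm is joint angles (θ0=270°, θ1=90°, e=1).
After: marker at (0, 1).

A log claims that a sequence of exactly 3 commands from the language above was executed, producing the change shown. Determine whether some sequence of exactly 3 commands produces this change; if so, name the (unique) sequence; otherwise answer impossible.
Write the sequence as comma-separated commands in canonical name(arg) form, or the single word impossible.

rotate(1, -90), rotate(1, -90), rotate(1, -90)

initial: joint angles (θ0=270°, θ1=90°, e=1)
[1] after rotate(1, -90): joint angles (θ0=270°, θ1=0°, e=1)
[2] after rotate(1, -90): joint angles (θ0=270°, θ1=270°, e=1)
[3] after rotate(1, -90): joint angles (θ0=270°, θ1=180°, e=1)
no other 3-command option fits: unique.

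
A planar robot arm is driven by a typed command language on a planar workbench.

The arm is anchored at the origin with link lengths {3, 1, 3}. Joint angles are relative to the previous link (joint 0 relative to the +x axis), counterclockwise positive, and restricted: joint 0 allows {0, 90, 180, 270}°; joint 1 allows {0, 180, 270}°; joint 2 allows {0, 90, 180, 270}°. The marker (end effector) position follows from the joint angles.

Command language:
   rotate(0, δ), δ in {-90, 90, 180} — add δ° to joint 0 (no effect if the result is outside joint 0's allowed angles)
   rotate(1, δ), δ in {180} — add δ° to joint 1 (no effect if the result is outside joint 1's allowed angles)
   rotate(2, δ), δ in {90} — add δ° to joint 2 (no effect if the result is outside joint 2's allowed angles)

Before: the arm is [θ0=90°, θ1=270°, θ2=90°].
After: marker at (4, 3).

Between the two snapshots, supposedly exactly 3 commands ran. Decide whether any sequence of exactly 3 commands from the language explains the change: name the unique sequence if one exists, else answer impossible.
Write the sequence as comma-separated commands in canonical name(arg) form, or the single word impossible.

start: [θ0=90°, θ1=270°, θ2=90°]
[1] after rotate(2, 90): [θ0=90°, θ1=270°, θ2=180°]
[2] after rotate(2, 90): [θ0=90°, θ1=270°, θ2=270°]
[3] after rotate(2, 90): [θ0=90°, θ1=270°, θ2=0°]
all 125 alternatives checked — unique.

rotate(2, 90), rotate(2, 90), rotate(2, 90)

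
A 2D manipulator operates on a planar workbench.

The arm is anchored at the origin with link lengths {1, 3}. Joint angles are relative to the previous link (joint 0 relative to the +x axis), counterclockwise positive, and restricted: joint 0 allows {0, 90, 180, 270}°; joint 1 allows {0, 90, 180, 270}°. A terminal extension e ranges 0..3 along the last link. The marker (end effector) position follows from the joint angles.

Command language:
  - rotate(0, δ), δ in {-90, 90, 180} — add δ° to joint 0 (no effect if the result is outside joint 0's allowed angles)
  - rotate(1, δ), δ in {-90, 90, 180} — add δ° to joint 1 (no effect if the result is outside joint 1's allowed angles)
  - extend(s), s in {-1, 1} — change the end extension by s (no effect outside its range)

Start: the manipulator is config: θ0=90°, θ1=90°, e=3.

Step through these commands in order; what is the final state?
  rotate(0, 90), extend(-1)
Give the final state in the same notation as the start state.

config: θ0=180°, θ1=90°, e=2

t0: config: θ0=90°, θ1=90°, e=3
1. rotate(0, 90) → config: θ0=180°, θ1=90°, e=3
2. extend(-1) → config: θ0=180°, θ1=90°, e=2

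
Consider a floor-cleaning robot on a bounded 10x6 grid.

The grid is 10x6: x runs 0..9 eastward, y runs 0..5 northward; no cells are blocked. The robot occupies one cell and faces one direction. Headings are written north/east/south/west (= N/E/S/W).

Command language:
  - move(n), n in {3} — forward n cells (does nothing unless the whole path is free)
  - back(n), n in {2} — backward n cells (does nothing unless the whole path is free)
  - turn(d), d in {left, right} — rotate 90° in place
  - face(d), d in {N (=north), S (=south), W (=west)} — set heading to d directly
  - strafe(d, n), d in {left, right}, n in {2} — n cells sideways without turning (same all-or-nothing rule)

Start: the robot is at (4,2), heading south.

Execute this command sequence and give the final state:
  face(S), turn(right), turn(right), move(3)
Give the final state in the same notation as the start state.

at (4,5), heading north

start: at (4,2), heading south
1. face(S) → at (4,2), heading south
2. turn(right) → at (4,2), heading west
3. turn(right) → at (4,2), heading north
4. move(3) → at (4,5), heading north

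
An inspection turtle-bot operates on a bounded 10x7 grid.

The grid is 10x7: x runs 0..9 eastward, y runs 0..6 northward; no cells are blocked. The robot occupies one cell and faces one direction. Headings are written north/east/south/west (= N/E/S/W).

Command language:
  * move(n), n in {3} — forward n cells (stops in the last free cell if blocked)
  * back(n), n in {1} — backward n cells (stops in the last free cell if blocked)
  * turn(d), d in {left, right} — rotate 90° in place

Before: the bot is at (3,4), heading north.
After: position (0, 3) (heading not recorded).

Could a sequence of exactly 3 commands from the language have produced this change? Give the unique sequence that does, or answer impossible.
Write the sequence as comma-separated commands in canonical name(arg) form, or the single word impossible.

key: running move(3) before back(1) would end elsewhere — order is forced
from: at (3,4), heading north
step 1 (back(1)): at (3,3), heading north
step 2 (turn(left)): at (3,3), heading west
step 3 (move(3)): at (0,3), heading west
no other 3-command option fits: unique.

back(1), turn(left), move(3)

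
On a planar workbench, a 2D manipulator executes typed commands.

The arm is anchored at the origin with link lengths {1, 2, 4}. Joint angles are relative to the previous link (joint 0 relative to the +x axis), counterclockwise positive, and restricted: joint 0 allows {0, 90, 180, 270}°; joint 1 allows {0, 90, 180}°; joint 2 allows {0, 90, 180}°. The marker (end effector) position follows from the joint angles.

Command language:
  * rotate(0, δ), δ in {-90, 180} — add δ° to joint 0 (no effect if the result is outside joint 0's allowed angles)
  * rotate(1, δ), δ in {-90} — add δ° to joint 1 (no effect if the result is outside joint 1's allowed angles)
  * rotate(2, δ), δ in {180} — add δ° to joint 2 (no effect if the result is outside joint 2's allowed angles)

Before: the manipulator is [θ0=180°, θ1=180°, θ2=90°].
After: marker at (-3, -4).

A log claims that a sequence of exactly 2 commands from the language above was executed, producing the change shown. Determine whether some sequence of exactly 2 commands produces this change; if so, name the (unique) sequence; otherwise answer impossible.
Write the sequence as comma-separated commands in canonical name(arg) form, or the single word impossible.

from: [θ0=180°, θ1=180°, θ2=90°]
1. rotate(1, -90) → [θ0=180°, θ1=90°, θ2=90°]
2. rotate(1, -90) → [θ0=180°, θ1=0°, θ2=90°]
uniquely the one of 16 2-step routes that fits.

rotate(1, -90), rotate(1, -90)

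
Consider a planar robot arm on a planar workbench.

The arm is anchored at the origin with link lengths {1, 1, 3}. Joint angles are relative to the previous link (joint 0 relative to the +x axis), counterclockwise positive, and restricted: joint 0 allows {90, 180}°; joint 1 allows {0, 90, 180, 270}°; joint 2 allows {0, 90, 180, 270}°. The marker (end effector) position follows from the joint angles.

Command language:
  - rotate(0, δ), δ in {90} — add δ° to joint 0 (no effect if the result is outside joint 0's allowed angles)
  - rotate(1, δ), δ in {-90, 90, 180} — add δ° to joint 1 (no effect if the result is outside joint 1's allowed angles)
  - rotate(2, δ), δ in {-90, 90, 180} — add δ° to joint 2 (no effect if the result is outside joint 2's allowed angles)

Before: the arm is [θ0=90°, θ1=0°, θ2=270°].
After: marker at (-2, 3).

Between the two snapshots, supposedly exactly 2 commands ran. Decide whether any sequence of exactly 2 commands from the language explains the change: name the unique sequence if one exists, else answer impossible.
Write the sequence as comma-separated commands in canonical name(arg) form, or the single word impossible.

rotate(0, 90), rotate(0, 90)

from: [θ0=90°, θ1=0°, θ2=270°]
[1] after rotate(0, 90): [θ0=180°, θ1=0°, θ2=270°]
[2] after rotate(0, 90): [θ0=180°, θ1=0°, θ2=270°]
no rival 2-sequence matches.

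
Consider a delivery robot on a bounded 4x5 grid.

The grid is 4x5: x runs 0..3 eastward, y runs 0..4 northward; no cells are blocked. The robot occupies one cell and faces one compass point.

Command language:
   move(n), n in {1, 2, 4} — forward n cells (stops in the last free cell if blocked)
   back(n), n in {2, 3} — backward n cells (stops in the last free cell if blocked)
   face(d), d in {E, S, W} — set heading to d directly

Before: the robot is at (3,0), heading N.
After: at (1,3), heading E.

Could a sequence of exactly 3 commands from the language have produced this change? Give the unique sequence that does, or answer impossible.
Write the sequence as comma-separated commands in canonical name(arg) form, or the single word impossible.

no 3-step route produces this change.

impossible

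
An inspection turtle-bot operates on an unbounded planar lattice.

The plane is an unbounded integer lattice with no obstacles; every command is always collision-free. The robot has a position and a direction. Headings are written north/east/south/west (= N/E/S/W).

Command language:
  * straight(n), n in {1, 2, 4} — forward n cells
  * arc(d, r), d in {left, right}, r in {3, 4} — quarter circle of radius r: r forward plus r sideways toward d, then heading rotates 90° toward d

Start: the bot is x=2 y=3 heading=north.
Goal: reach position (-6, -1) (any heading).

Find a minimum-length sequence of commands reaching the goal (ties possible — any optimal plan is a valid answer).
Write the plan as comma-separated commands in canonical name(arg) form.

t0: x=2 y=3 heading=north
t=1 arc(left, 4) ⇒ x=-2 y=7 heading=west
t=2 arc(left, 4) ⇒ x=-6 y=3 heading=south
t=3 straight(4) ⇒ x=-6 y=-1 heading=south
no 2-step plan works, so 3 is optimal.

arc(left, 4), arc(left, 4), straight(4)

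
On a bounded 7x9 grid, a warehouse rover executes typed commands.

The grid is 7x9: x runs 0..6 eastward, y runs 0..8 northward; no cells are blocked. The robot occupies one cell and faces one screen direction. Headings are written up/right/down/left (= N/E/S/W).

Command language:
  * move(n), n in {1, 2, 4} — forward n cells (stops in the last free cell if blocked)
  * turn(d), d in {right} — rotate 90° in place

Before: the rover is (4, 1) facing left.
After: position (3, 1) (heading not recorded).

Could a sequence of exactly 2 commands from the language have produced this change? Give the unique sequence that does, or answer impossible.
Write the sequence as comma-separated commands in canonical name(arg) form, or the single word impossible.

key: running turn(right) before move(1) would end elsewhere — order is forced
begin: (4, 1) facing left
[1] after move(1): (3, 1) facing left
[2] after turn(right): (3, 1) facing up
uniquely the one of 16 2-step routes that fits.

move(1), turn(right)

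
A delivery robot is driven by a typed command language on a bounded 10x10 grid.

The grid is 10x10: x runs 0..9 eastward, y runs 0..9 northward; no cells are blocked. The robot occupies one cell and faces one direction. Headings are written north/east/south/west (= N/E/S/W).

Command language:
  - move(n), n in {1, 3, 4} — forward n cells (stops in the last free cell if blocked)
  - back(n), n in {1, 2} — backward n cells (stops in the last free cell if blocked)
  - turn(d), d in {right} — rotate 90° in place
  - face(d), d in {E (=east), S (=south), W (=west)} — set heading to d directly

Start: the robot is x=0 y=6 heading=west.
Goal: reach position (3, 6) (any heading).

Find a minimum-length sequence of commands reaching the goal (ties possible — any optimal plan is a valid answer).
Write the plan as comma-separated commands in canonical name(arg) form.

initial: x=0 y=6 heading=west
step 1 (back(2)): x=2 y=6 heading=west
step 2 (back(1)): x=3 y=6 heading=west
nothing shorter than 2 reaches the goal.

back(2), back(1)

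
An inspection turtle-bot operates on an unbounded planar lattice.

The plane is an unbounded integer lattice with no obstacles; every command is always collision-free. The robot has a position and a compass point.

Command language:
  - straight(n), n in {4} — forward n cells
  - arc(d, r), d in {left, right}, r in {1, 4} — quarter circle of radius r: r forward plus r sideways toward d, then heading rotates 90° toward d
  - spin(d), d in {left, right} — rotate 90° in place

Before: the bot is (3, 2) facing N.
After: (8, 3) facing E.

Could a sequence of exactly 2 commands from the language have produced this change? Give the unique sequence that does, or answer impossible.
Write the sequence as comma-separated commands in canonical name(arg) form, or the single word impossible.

key: position moved to (8,3) AND the heading swung to E — translation plus rotation needed
begin: (3, 2) facing N
[1] after arc(right, 1): (4, 3) facing E
[2] after straight(4): (8, 3) facing E
all 49 alternatives checked — unique.

arc(right, 1), straight(4)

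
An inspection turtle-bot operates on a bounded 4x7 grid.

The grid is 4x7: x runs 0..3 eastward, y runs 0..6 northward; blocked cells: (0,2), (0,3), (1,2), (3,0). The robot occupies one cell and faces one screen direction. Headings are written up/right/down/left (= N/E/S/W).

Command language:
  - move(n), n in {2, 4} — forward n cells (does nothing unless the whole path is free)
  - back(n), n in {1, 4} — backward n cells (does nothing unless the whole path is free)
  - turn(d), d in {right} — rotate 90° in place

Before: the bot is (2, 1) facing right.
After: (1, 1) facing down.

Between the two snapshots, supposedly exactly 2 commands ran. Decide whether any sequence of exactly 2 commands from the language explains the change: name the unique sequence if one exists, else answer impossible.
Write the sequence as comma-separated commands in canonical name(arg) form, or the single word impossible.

key: running turn(right) before back(1) would end elsewhere — order is forced
initial: (2, 1) facing right
step 1 (back(1)): (1, 1) facing right
step 2 (turn(right)): (1, 1) facing down
all 25 alternatives checked — unique.

back(1), turn(right)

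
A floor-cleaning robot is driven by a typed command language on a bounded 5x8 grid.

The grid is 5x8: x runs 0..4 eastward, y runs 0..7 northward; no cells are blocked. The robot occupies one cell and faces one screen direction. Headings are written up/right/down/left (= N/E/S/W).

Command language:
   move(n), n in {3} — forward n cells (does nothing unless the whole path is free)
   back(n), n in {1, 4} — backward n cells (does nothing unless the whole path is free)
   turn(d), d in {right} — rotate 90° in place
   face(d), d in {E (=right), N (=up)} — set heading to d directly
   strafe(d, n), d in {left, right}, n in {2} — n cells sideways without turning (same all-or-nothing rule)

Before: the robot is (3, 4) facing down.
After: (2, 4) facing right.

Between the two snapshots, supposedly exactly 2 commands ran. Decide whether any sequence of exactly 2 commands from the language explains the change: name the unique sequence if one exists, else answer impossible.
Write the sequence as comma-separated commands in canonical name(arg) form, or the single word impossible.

key: order matters: swapping face(E) and back(1) lands elsewhere
begin: (3, 4) facing down
1. face(E) → (3, 4) facing right
2. back(1) → (2, 4) facing right
all 64 alternatives checked — unique.

face(E), back(1)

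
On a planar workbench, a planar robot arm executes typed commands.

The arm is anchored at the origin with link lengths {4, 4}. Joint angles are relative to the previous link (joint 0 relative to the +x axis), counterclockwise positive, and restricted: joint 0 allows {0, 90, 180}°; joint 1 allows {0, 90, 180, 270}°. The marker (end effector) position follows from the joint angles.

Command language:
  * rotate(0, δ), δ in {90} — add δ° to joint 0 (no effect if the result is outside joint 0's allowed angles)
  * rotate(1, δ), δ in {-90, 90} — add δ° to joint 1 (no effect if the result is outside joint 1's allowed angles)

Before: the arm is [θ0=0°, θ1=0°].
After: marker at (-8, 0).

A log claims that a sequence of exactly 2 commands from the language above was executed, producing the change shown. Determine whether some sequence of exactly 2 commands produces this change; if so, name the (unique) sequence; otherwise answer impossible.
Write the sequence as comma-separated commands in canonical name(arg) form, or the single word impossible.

t0: [θ0=0°, θ1=0°]
1. rotate(0, 90) → [θ0=90°, θ1=0°]
2. rotate(0, 90) → [θ0=180°, θ1=0°]
no other 2-command option fits: unique.

rotate(0, 90), rotate(0, 90)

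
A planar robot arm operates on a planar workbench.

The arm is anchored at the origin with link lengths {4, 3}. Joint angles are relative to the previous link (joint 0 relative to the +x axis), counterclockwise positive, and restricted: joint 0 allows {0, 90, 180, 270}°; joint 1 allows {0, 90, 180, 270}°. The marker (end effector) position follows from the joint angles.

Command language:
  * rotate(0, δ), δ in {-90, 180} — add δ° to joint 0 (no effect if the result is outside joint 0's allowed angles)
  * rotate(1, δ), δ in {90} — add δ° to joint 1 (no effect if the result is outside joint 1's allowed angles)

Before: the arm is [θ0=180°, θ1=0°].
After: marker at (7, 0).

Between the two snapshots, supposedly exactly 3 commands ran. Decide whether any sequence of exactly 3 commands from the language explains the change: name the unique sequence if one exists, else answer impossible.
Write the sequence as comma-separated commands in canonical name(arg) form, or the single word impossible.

rotate(0, 180), rotate(0, 180), rotate(0, 180)

initial: [θ0=180°, θ1=0°]
[1] after rotate(0, 180): [θ0=0°, θ1=0°]
[2] after rotate(0, 180): [θ0=180°, θ1=0°]
[3] after rotate(0, 180): [θ0=0°, θ1=0°]
no rival 3-sequence matches.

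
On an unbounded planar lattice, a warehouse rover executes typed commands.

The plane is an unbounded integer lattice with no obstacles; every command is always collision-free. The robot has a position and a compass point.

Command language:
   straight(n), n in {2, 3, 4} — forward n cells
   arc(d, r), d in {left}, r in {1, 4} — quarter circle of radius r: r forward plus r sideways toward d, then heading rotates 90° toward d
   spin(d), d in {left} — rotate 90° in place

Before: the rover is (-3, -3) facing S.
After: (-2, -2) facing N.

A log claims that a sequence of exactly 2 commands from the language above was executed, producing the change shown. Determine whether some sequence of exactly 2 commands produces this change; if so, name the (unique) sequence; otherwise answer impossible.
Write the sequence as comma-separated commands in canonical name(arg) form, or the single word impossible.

spin(left), arc(left, 1)

key: order matters: swapping spin(left) and arc(left, 1) lands elsewhere
start: (-3, -3) facing S
1. spin(left) → (-3, -3) facing E
2. arc(left, 1) → (-2, -2) facing N
all 36 alternatives checked — unique.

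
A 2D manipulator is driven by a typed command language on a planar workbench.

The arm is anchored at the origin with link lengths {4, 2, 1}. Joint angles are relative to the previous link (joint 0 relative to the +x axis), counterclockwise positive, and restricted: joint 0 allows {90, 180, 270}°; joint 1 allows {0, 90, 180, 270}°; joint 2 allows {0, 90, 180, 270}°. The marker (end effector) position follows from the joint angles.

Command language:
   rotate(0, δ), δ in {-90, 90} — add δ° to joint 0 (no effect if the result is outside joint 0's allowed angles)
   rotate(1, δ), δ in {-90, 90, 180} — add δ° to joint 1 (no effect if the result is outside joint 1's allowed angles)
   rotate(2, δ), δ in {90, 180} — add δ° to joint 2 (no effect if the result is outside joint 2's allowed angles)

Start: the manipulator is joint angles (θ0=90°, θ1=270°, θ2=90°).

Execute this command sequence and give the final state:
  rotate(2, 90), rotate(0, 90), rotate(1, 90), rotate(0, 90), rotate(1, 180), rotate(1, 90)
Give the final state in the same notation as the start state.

joint angles (θ0=270°, θ1=270°, θ2=180°)

from: joint angles (θ0=90°, θ1=270°, θ2=90°)
[1] after rotate(2, 90): joint angles (θ0=90°, θ1=270°, θ2=180°)
[2] after rotate(0, 90): joint angles (θ0=180°, θ1=270°, θ2=180°)
[3] after rotate(1, 90): joint angles (θ0=180°, θ1=0°, θ2=180°)
[4] after rotate(0, 90): joint angles (θ0=270°, θ1=0°, θ2=180°)
[5] after rotate(1, 180): joint angles (θ0=270°, θ1=180°, θ2=180°)
[6] after rotate(1, 90): joint angles (θ0=270°, θ1=270°, θ2=180°)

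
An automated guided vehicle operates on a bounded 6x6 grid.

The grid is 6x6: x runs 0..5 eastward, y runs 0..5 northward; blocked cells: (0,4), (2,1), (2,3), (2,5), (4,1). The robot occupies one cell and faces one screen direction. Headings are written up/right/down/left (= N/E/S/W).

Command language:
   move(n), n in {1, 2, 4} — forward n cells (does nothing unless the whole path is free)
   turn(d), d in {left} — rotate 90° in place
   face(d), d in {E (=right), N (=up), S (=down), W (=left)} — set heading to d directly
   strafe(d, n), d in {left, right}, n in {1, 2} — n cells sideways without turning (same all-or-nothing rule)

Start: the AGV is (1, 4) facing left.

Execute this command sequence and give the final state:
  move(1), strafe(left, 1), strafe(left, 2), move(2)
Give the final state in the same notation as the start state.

(1, 1) facing left

from: (1, 4) facing left
[1] after move(1): (1, 4) facing left
[2] after strafe(left, 1): (1, 3) facing left
[3] after strafe(left, 2): (1, 1) facing left
[4] after move(2): (1, 1) facing left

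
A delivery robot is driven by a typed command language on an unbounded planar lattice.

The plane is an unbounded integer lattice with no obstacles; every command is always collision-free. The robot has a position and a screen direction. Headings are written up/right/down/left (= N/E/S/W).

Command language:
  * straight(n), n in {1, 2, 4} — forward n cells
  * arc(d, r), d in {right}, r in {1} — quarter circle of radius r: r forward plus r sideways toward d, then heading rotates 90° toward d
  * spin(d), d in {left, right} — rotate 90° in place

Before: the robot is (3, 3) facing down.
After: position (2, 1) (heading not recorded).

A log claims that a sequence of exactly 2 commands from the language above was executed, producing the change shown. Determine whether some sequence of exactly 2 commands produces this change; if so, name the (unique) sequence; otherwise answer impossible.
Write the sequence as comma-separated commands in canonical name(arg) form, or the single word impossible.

key: order matters: swapping straight(1) and arc(right, 1) lands elsewhere
t0: (3, 3) facing down
1. straight(1) → (3, 2) facing down
2. arc(right, 1) → (2, 1) facing left
all 36 alternatives checked — unique.

straight(1), arc(right, 1)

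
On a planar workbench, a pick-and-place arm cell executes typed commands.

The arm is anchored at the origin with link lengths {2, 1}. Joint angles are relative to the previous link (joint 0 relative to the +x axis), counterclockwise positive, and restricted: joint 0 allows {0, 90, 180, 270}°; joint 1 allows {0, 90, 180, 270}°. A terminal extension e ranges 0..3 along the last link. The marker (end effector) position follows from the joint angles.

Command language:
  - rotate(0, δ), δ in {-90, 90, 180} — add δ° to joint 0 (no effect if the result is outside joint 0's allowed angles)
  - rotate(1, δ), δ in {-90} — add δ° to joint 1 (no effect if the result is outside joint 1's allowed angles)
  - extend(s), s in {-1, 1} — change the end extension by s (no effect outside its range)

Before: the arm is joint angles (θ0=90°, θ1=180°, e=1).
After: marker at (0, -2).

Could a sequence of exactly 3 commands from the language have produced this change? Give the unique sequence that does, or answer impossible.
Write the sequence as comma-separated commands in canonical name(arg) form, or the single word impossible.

extend(1), extend(1), extend(1)

initial: joint angles (θ0=90°, θ1=180°, e=1)
t=1 extend(1) ⇒ joint angles (θ0=90°, θ1=180°, e=2)
t=2 extend(1) ⇒ joint angles (θ0=90°, θ1=180°, e=3)
t=3 extend(1) ⇒ joint angles (θ0=90°, θ1=180°, e=3)
all 216 alternatives checked — unique.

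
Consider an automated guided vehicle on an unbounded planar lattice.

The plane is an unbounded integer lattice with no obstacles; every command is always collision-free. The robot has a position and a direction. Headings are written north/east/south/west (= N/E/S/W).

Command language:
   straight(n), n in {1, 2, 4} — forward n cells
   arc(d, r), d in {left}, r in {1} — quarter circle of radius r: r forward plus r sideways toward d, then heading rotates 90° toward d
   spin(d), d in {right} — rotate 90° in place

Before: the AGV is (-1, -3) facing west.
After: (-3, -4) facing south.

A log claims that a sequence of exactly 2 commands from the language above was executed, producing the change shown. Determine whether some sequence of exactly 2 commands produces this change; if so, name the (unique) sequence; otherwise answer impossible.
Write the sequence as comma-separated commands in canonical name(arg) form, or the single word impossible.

key: running arc(left, 1) before straight(1) would end elsewhere — order is forced
initial: (-1, -3) facing west
[1] after straight(1): (-2, -3) facing west
[2] after arc(left, 1): (-3, -4) facing south
uniquely the one of 25 2-step routes that fits.

straight(1), arc(left, 1)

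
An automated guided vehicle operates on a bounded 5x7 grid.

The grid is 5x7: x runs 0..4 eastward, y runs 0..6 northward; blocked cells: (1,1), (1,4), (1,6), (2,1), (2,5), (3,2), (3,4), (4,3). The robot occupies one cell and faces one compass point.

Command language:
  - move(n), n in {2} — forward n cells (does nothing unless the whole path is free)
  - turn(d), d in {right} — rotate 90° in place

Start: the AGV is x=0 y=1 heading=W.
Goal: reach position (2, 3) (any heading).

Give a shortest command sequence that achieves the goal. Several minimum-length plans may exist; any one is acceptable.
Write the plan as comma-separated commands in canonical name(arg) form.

turn(right), move(2), turn(right), move(2)

initial: x=0 y=1 heading=W
[1] after turn(right): x=0 y=1 heading=N
[2] after move(2): x=0 y=3 heading=N
[3] after turn(right): x=0 y=3 heading=E
[4] after move(2): x=2 y=3 heading=E
shorter routes all fall short; 4 is best.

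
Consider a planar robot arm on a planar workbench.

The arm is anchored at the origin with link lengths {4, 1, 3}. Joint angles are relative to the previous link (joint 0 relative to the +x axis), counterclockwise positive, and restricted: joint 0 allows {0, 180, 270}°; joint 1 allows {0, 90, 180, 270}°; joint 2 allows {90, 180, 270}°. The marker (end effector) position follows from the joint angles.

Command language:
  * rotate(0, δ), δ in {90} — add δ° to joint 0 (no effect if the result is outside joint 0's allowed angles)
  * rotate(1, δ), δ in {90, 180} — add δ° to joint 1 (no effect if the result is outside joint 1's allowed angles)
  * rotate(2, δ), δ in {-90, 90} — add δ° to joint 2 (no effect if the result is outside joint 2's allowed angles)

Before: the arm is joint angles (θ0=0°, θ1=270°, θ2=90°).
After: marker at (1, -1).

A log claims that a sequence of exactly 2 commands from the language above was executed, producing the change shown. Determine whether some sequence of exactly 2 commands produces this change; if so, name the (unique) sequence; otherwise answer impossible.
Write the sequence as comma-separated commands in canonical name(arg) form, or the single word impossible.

rotate(2, 90), rotate(2, 90)

start: joint angles (θ0=0°, θ1=270°, θ2=90°)
t=1 rotate(2, 90) ⇒ joint angles (θ0=0°, θ1=270°, θ2=180°)
t=2 rotate(2, 90) ⇒ joint angles (θ0=0°, θ1=270°, θ2=270°)
no rival 2-sequence matches.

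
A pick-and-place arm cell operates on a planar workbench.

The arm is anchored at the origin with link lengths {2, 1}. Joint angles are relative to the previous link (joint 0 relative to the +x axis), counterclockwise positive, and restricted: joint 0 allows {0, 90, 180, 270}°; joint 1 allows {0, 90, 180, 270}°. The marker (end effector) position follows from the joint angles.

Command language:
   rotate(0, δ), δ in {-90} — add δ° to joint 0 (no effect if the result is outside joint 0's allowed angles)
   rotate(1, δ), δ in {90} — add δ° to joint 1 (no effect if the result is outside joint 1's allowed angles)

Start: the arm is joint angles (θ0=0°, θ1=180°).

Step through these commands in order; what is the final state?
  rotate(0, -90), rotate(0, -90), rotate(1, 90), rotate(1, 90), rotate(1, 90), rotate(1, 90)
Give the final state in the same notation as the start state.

start: joint angles (θ0=0°, θ1=180°)
[1] after rotate(0, -90): joint angles (θ0=270°, θ1=180°)
[2] after rotate(0, -90): joint angles (θ0=180°, θ1=180°)
[3] after rotate(1, 90): joint angles (θ0=180°, θ1=270°)
[4] after rotate(1, 90): joint angles (θ0=180°, θ1=0°)
[5] after rotate(1, 90): joint angles (θ0=180°, θ1=90°)
[6] after rotate(1, 90): joint angles (θ0=180°, θ1=180°)

joint angles (θ0=180°, θ1=180°)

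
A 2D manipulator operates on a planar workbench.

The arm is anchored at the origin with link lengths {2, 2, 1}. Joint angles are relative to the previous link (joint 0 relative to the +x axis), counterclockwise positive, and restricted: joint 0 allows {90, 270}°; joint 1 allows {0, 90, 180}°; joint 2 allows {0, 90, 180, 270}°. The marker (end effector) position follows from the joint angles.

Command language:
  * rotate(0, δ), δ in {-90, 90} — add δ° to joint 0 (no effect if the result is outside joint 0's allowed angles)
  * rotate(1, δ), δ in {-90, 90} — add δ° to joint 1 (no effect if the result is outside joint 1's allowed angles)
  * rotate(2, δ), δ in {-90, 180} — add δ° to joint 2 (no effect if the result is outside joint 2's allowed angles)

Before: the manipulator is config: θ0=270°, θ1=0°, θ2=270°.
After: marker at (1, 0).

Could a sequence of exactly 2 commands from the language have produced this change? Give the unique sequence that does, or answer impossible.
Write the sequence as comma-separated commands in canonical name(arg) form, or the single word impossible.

start: config: θ0=270°, θ1=0°, θ2=270°
step 1 (rotate(1, 90)): config: θ0=270°, θ1=90°, θ2=270°
step 2 (rotate(1, 90)): config: θ0=270°, θ1=180°, θ2=270°
no rival 2-sequence matches.

rotate(1, 90), rotate(1, 90)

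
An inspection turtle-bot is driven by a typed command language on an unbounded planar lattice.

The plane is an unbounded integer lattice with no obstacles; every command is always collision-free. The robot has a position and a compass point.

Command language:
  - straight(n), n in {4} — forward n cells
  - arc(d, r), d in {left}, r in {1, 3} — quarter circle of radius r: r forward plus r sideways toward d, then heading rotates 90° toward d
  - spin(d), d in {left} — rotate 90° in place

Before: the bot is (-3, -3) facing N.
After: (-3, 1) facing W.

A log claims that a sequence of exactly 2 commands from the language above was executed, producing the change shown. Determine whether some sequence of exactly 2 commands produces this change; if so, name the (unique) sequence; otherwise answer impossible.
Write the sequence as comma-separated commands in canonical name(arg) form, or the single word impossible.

straight(4), spin(left)

key: order matters: swapping straight(4) and spin(left) lands elsewhere
from: (-3, -3) facing N
1. straight(4) → (-3, 1) facing N
2. spin(left) → (-3, 1) facing W
no rival 2-sequence matches.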